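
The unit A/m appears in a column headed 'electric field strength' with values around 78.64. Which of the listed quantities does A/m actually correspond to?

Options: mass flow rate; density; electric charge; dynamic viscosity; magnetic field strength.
magnetic field strength

electric field strength should have units dimensionally equivalent to kg * m / (A * s^3) (e.g. V/m).
The given unit 'A/m' reduces to A / m. Of the listed options, that is the dimensionality of magnetic field strength.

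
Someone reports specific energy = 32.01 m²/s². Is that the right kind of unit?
Yes

specific energy has SI base units: m^2 / s^2
m²/s² reduces to the same SI base units, so it is a valid unit for specific energy.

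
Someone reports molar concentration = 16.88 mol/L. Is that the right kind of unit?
Yes

molar concentration has SI base units: mol / m^3
mol/L reduces to the same SI base units, so it is a valid unit for molar concentration.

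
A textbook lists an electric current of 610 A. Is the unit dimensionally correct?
Yes

electric current has SI base units: A
A reduces to the same SI base units, so it is a valid unit for electric current.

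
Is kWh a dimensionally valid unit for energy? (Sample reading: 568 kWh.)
Yes

energy has SI base units: kg * m^2 / s^2
kWh reduces to the same SI base units, so it is a valid unit for energy.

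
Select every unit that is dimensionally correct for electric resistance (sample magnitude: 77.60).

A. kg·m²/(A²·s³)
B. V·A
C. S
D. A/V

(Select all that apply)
A

electric resistance has SI base units: kg * m^2 / (A^2 * s^3)

Checking each option against kg * m^2 / (A^2 * s^3):
  A. kg·m²/(A²·s³): ✓ matches
  B. V·A: ✗ does not match
  C. S: ✗ does not match
  D. A/V: ✗ does not match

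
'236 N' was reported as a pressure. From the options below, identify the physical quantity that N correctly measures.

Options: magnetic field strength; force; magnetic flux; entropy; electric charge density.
force

pressure should have units dimensionally equivalent to kg / (m * s^2) (e.g. Pa).
The given unit 'N' reduces to kg * m / s^2. Of the listed options, that is the dimensionality of force.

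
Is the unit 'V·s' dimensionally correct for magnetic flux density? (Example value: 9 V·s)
No

magnetic flux density has SI base units: kg / (A * s^2)
V·s does NOT reduce to kg / (A * s^2); a valid unit for magnetic flux density would be e.g. T.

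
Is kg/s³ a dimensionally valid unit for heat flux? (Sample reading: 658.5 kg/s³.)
Yes

heat flux has SI base units: kg / s^3
kg/s³ reduces to the same SI base units, so it is a valid unit for heat flux.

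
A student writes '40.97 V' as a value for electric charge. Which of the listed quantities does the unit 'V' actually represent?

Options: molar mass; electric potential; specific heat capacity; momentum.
electric potential

electric charge should have units dimensionally equivalent to A * s (e.g. C).
The given unit 'V' reduces to kg * m^2 / (A * s^3). Of the listed options, that is the dimensionality of electric potential.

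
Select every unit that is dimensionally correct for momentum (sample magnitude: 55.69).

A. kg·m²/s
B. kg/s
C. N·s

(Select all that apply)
C

momentum has SI base units: kg * m / s

Checking each option against kg * m / s:
  A. kg·m²/s: ✗ does not match
  B. kg/s: ✗ does not match
  C. N·s: ✓ matches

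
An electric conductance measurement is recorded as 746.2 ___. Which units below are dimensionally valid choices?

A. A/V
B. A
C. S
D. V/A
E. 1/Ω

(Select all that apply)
A, C, E

electric conductance has SI base units: A^2 * s^3 / (kg * m^2)

Checking each option against A^2 * s^3 / (kg * m^2):
  A. A/V: ✓ matches
  B. A: ✗ does not match
  C. S: ✓ matches
  D. V/A: ✗ does not match
  E. 1/Ω: ✓ matches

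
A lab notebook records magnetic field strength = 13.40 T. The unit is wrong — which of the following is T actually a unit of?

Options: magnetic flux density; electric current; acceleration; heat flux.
magnetic flux density

magnetic field strength should have units dimensionally equivalent to A / m (e.g. A/m).
The given unit 'T' reduces to kg / (A * s^2). Of the listed options, that is the dimensionality of magnetic flux density.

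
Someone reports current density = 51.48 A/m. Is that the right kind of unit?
No

current density has SI base units: A / m^2
A/m does NOT reduce to A / m^2; a valid unit for current density would be e.g. A/m².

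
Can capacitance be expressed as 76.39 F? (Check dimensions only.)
Yes

capacitance has SI base units: A^2 * s^4 / (kg * m^2)
F reduces to the same SI base units, so it is a valid unit for capacitance.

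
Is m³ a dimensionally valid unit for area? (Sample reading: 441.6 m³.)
No

area has SI base units: m^2
m³ does NOT reduce to m^2; a valid unit for area would be e.g. m².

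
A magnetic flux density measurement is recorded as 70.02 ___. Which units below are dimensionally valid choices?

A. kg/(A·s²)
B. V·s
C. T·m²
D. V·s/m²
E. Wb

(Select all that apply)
A, D

magnetic flux density has SI base units: kg / (A * s^2)

Checking each option against kg / (A * s^2):
  A. kg/(A·s²): ✓ matches
  B. V·s: ✗ does not match
  C. T·m²: ✗ does not match
  D. V·s/m²: ✓ matches
  E. Wb: ✗ does not match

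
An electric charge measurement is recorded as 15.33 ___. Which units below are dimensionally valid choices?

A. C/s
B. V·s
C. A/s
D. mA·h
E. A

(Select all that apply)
D

electric charge has SI base units: A * s

Checking each option against A * s:
  A. C/s: ✗ does not match
  B. V·s: ✗ does not match
  C. A/s: ✗ does not match
  D. mA·h: ✓ matches
  E. A: ✗ does not match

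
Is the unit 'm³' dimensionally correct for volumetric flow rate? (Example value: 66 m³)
No

volumetric flow rate has SI base units: m^3 / s
m³ does NOT reduce to m^3 / s; a valid unit for volumetric flow rate would be e.g. m³/s.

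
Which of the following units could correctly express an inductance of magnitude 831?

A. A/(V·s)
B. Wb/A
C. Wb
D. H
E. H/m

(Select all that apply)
B, D

inductance has SI base units: kg * m^2 / (A^2 * s^2)

Checking each option against kg * m^2 / (A^2 * s^2):
  A. A/(V·s): ✗ does not match
  B. Wb/A: ✓ matches
  C. Wb: ✗ does not match
  D. H: ✓ matches
  E. H/m: ✗ does not match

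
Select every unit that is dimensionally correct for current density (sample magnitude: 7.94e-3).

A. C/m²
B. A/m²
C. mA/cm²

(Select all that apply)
B, C

current density has SI base units: A / m^2

Checking each option against A / m^2:
  A. C/m²: ✗ does not match
  B. A/m²: ✓ matches
  C. mA/cm²: ✓ matches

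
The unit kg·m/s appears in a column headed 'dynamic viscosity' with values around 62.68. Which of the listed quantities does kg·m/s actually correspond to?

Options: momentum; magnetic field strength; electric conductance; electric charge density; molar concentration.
momentum

dynamic viscosity should have units dimensionally equivalent to kg / (m * s) (e.g. Pa·s).
The given unit 'kg·m/s' reduces to kg * m / s. Of the listed options, that is the dimensionality of momentum.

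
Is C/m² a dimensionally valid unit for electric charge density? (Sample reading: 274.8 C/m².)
No

electric charge density has SI base units: A * s / m^3
C/m² does NOT reduce to A * s / m^3; a valid unit for electric charge density would be e.g. C/m³.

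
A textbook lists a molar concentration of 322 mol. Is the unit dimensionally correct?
No

molar concentration has SI base units: mol / m^3
mol does NOT reduce to mol / m^3; a valid unit for molar concentration would be e.g. mol/m³.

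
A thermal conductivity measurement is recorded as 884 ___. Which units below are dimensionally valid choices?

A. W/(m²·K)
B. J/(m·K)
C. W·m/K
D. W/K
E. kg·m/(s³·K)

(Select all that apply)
E

thermal conductivity has SI base units: kg * m / (s^3 * K)

Checking each option against kg * m / (s^3 * K):
  A. W/(m²·K): ✗ does not match
  B. J/(m·K): ✗ does not match
  C. W·m/K: ✗ does not match
  D. W/K: ✗ does not match
  E. kg·m/(s³·K): ✓ matches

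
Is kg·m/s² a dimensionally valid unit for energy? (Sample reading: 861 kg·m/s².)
No

energy has SI base units: kg * m^2 / s^2
kg·m/s² does NOT reduce to kg * m^2 / s^2; a valid unit for energy would be e.g. J.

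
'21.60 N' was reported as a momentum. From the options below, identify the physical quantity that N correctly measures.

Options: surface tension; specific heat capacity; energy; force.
force

momentum should have units dimensionally equivalent to kg * m / s (e.g. kg·m/s).
The given unit 'N' reduces to kg * m / s^2. Of the listed options, that is the dimensionality of force.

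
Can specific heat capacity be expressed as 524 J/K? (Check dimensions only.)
No

specific heat capacity has SI base units: m^2 / (s^2 * K)
J/K does NOT reduce to m^2 / (s^2 * K); a valid unit for specific heat capacity would be e.g. J/(kg·K).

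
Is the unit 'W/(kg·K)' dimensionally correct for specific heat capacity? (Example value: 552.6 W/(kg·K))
No

specific heat capacity has SI base units: m^2 / (s^2 * K)
W/(kg·K) does NOT reduce to m^2 / (s^2 * K); a valid unit for specific heat capacity would be e.g. J/(kg·K).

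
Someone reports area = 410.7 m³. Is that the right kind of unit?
No

area has SI base units: m^2
m³ does NOT reduce to m^2; a valid unit for area would be e.g. m².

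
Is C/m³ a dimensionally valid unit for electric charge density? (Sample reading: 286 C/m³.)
Yes

electric charge density has SI base units: A * s / m^3
C/m³ reduces to the same SI base units, so it is a valid unit for electric charge density.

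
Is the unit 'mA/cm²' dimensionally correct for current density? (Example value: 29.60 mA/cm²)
Yes

current density has SI base units: A / m^2
mA/cm² reduces to the same SI base units, so it is a valid unit for current density.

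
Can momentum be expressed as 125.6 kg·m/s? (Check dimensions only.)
Yes

momentum has SI base units: kg * m / s
kg·m/s reduces to the same SI base units, so it is a valid unit for momentum.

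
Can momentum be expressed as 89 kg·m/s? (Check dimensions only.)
Yes

momentum has SI base units: kg * m / s
kg·m/s reduces to the same SI base units, so it is a valid unit for momentum.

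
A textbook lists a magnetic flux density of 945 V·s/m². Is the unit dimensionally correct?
Yes

magnetic flux density has SI base units: kg / (A * s^2)
V·s/m² reduces to the same SI base units, so it is a valid unit for magnetic flux density.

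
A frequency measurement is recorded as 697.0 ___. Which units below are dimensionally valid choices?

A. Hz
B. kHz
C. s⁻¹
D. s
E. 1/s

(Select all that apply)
A, B, C, E

frequency has SI base units: 1 / s

Checking each option against 1 / s:
  A. Hz: ✓ matches
  B. kHz: ✓ matches
  C. s⁻¹: ✓ matches
  D. s: ✗ does not match
  E. 1/s: ✓ matches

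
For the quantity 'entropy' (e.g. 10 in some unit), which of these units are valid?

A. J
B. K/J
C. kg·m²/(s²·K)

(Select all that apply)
C

entropy has SI base units: kg * m^2 / (s^2 * K)

Checking each option against kg * m^2 / (s^2 * K):
  A. J: ✗ does not match
  B. K/J: ✗ does not match
  C. kg·m²/(s²·K): ✓ matches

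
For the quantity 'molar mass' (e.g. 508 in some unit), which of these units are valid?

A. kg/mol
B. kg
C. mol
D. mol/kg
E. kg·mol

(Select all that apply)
A

molar mass has SI base units: kg / mol

Checking each option against kg / mol:
  A. kg/mol: ✓ matches
  B. kg: ✗ does not match
  C. mol: ✗ does not match
  D. mol/kg: ✗ does not match
  E. kg·mol: ✗ does not match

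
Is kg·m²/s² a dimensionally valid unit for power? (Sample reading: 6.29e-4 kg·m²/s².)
No

power has SI base units: kg * m^2 / s^3
kg·m²/s² does NOT reduce to kg * m^2 / s^3; a valid unit for power would be e.g. W.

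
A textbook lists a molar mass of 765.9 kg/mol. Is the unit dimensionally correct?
Yes

molar mass has SI base units: kg / mol
kg/mol reduces to the same SI base units, so it is a valid unit for molar mass.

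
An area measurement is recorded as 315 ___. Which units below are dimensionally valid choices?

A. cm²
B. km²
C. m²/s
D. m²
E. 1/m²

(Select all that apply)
A, B, D

area has SI base units: m^2

Checking each option against m^2:
  A. cm²: ✓ matches
  B. km²: ✓ matches
  C. m²/s: ✗ does not match
  D. m²: ✓ matches
  E. 1/m²: ✗ does not match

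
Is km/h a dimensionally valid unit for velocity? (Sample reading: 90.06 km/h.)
Yes

velocity has SI base units: m / s
km/h reduces to the same SI base units, so it is a valid unit for velocity.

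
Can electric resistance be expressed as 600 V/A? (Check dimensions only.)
Yes

electric resistance has SI base units: kg * m^2 / (A^2 * s^3)
V/A reduces to the same SI base units, so it is a valid unit for electric resistance.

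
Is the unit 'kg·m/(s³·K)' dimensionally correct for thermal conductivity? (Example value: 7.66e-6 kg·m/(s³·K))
Yes

thermal conductivity has SI base units: kg * m / (s^3 * K)
kg·m/(s³·K) reduces to the same SI base units, so it is a valid unit for thermal conductivity.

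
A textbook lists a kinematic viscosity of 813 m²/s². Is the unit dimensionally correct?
No

kinematic viscosity has SI base units: m^2 / s
m²/s² does NOT reduce to m^2 / s; a valid unit for kinematic viscosity would be e.g. m²/s.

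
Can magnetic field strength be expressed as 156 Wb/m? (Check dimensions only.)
No

magnetic field strength has SI base units: A / m
Wb/m does NOT reduce to A / m; a valid unit for magnetic field strength would be e.g. A/m.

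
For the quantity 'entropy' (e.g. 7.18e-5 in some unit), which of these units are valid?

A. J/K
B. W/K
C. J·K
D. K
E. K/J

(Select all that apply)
A

entropy has SI base units: kg * m^2 / (s^2 * K)

Checking each option against kg * m^2 / (s^2 * K):
  A. J/K: ✓ matches
  B. W/K: ✗ does not match
  C. J·K: ✗ does not match
  D. K: ✗ does not match
  E. K/J: ✗ does not match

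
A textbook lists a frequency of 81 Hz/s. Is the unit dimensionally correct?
No

frequency has SI base units: 1 / s
Hz/s does NOT reduce to 1 / s; a valid unit for frequency would be e.g. Hz.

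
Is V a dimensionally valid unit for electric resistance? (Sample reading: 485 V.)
No

electric resistance has SI base units: kg * m^2 / (A^2 * s^3)
V does NOT reduce to kg * m^2 / (A^2 * s^3); a valid unit for electric resistance would be e.g. Ω.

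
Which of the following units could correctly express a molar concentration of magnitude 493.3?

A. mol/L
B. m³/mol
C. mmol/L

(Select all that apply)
A, C

molar concentration has SI base units: mol / m^3

Checking each option against mol / m^3:
  A. mol/L: ✓ matches
  B. m³/mol: ✗ does not match
  C. mmol/L: ✓ matches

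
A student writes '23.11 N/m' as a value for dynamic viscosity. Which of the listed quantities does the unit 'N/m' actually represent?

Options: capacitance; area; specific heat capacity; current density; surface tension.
surface tension

dynamic viscosity should have units dimensionally equivalent to kg / (m * s) (e.g. Pa·s).
The given unit 'N/m' reduces to kg / s^2. Of the listed options, that is the dimensionality of surface tension.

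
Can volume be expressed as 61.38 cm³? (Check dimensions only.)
Yes

volume has SI base units: m^3
cm³ reduces to the same SI base units, so it is a valid unit for volume.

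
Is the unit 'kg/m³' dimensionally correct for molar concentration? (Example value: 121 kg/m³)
No

molar concentration has SI base units: mol / m^3
kg/m³ does NOT reduce to mol / m^3; a valid unit for molar concentration would be e.g. mol/m³.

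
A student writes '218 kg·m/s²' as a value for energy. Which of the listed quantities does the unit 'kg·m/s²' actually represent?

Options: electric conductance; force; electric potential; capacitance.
force

energy should have units dimensionally equivalent to kg * m^2 / s^2 (e.g. J).
The given unit 'kg·m/s²' reduces to kg * m / s^2. Of the listed options, that is the dimensionality of force.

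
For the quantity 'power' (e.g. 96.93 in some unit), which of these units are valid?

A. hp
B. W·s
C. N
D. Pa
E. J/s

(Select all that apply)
A, E

power has SI base units: kg * m^2 / s^3

Checking each option against kg * m^2 / s^3:
  A. hp: ✓ matches
  B. W·s: ✗ does not match
  C. N: ✗ does not match
  D. Pa: ✗ does not match
  E. J/s: ✓ matches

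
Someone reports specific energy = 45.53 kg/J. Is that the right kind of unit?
No

specific energy has SI base units: m^2 / s^2
kg/J does NOT reduce to m^2 / s^2; a valid unit for specific energy would be e.g. J/kg.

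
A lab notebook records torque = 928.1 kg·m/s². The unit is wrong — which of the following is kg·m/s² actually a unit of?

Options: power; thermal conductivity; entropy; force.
force

torque should have units dimensionally equivalent to kg * m^2 / s^2 (e.g. N·m).
The given unit 'kg·m/s²' reduces to kg * m / s^2. Of the listed options, that is the dimensionality of force.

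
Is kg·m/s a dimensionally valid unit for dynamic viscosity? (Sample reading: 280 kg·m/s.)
No

dynamic viscosity has SI base units: kg / (m * s)
kg·m/s does NOT reduce to kg / (m * s); a valid unit for dynamic viscosity would be e.g. Pa·s.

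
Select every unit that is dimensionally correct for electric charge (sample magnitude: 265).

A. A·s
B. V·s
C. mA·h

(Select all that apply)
A, C

electric charge has SI base units: A * s

Checking each option against A * s:
  A. A·s: ✓ matches
  B. V·s: ✗ does not match
  C. mA·h: ✓ matches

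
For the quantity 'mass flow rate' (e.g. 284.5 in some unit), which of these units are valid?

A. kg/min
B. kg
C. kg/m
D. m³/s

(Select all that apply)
A

mass flow rate has SI base units: kg / s

Checking each option against kg / s:
  A. kg/min: ✓ matches
  B. kg: ✗ does not match
  C. kg/m: ✗ does not match
  D. m³/s: ✗ does not match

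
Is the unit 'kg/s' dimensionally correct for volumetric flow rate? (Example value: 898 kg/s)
No

volumetric flow rate has SI base units: m^3 / s
kg/s does NOT reduce to m^3 / s; a valid unit for volumetric flow rate would be e.g. m³/s.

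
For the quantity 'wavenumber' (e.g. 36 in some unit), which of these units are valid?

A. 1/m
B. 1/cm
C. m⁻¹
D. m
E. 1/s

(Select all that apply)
A, B, C

wavenumber has SI base units: 1 / m

Checking each option against 1 / m:
  A. 1/m: ✓ matches
  B. 1/cm: ✓ matches
  C. m⁻¹: ✓ matches
  D. m: ✗ does not match
  E. 1/s: ✗ does not match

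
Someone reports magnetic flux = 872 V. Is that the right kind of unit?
No

magnetic flux has SI base units: kg * m^2 / (A * s^2)
V does NOT reduce to kg * m^2 / (A * s^2); a valid unit for magnetic flux would be e.g. Wb.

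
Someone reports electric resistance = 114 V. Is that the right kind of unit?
No

electric resistance has SI base units: kg * m^2 / (A^2 * s^3)
V does NOT reduce to kg * m^2 / (A^2 * s^3); a valid unit for electric resistance would be e.g. Ω.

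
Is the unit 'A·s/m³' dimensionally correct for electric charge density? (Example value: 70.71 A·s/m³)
Yes

electric charge density has SI base units: A * s / m^3
A·s/m³ reduces to the same SI base units, so it is a valid unit for electric charge density.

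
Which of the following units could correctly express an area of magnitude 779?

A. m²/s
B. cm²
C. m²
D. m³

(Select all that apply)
B, C

area has SI base units: m^2

Checking each option against m^2:
  A. m²/s: ✗ does not match
  B. cm²: ✓ matches
  C. m²: ✓ matches
  D. m³: ✗ does not match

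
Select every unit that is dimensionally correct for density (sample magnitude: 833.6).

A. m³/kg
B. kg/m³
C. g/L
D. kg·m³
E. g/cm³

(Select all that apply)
B, C, E

density has SI base units: kg / m^3

Checking each option against kg / m^3:
  A. m³/kg: ✗ does not match
  B. kg/m³: ✓ matches
  C. g/L: ✓ matches
  D. kg·m³: ✗ does not match
  E. g/cm³: ✓ matches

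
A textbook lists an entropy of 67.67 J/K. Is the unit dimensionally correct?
Yes

entropy has SI base units: kg * m^2 / (s^2 * K)
J/K reduces to the same SI base units, so it is a valid unit for entropy.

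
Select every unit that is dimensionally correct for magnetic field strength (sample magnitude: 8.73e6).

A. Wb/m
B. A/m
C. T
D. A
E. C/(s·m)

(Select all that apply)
B, E

magnetic field strength has SI base units: A / m

Checking each option against A / m:
  A. Wb/m: ✗ does not match
  B. A/m: ✓ matches
  C. T: ✗ does not match
  D. A: ✗ does not match
  E. C/(s·m): ✓ matches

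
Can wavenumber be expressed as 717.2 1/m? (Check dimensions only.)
Yes

wavenumber has SI base units: 1 / m
1/m reduces to the same SI base units, so it is a valid unit for wavenumber.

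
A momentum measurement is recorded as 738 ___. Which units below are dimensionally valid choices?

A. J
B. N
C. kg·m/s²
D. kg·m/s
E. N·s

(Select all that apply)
D, E

momentum has SI base units: kg * m / s

Checking each option against kg * m / s:
  A. J: ✗ does not match
  B. N: ✗ does not match
  C. kg·m/s²: ✗ does not match
  D. kg·m/s: ✓ matches
  E. N·s: ✓ matches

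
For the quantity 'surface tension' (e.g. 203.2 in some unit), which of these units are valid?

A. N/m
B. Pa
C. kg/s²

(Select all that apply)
A, C

surface tension has SI base units: kg / s^2

Checking each option against kg / s^2:
  A. N/m: ✓ matches
  B. Pa: ✗ does not match
  C. kg/s²: ✓ matches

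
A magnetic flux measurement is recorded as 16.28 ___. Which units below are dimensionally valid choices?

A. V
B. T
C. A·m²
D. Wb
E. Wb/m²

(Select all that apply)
D

magnetic flux has SI base units: kg * m^2 / (A * s^2)

Checking each option against kg * m^2 / (A * s^2):
  A. V: ✗ does not match
  B. T: ✗ does not match
  C. A·m²: ✗ does not match
  D. Wb: ✓ matches
  E. Wb/m²: ✗ does not match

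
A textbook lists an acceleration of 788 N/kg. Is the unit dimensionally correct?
Yes

acceleration has SI base units: m / s^2
N/kg reduces to the same SI base units, so it is a valid unit for acceleration.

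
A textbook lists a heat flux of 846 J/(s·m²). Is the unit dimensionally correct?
Yes

heat flux has SI base units: kg / s^3
J/(s·m²) reduces to the same SI base units, so it is a valid unit for heat flux.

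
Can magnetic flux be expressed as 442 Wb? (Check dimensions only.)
Yes

magnetic flux has SI base units: kg * m^2 / (A * s^2)
Wb reduces to the same SI base units, so it is a valid unit for magnetic flux.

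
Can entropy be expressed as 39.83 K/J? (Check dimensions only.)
No

entropy has SI base units: kg * m^2 / (s^2 * K)
K/J does NOT reduce to kg * m^2 / (s^2 * K); a valid unit for entropy would be e.g. J/K.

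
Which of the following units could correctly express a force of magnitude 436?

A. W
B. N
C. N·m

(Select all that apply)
B

force has SI base units: kg * m / s^2

Checking each option against kg * m / s^2:
  A. W: ✗ does not match
  B. N: ✓ matches
  C. N·m: ✗ does not match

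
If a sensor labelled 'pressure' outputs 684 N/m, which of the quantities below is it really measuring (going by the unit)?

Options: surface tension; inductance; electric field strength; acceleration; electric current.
surface tension

pressure should have units dimensionally equivalent to kg / (m * s^2) (e.g. Pa).
The given unit 'N/m' reduces to kg / s^2. Of the listed options, that is the dimensionality of surface tension.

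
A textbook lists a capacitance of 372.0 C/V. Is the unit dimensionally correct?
Yes

capacitance has SI base units: A^2 * s^4 / (kg * m^2)
C/V reduces to the same SI base units, so it is a valid unit for capacitance.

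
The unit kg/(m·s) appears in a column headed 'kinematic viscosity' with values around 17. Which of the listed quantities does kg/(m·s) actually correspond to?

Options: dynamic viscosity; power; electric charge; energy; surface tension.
dynamic viscosity

kinematic viscosity should have units dimensionally equivalent to m^2 / s (e.g. m²/s).
The given unit 'kg/(m·s)' reduces to kg / (m * s). Of the listed options, that is the dimensionality of dynamic viscosity.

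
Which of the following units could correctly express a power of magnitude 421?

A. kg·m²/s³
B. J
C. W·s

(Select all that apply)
A

power has SI base units: kg * m^2 / s^3

Checking each option against kg * m^2 / s^3:
  A. kg·m²/s³: ✓ matches
  B. J: ✗ does not match
  C. W·s: ✗ does not match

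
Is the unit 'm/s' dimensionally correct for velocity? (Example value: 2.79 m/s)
Yes

velocity has SI base units: m / s
m/s reduces to the same SI base units, so it is a valid unit for velocity.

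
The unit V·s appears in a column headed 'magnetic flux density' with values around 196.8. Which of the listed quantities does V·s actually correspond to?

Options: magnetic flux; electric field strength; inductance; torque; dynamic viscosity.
magnetic flux

magnetic flux density should have units dimensionally equivalent to kg / (A * s^2) (e.g. T).
The given unit 'V·s' reduces to kg * m^2 / (A * s^2). Of the listed options, that is the dimensionality of magnetic flux.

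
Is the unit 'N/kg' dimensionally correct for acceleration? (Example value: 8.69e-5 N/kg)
Yes

acceleration has SI base units: m / s^2
N/kg reduces to the same SI base units, so it is a valid unit for acceleration.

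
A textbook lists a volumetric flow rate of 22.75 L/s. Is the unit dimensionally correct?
Yes

volumetric flow rate has SI base units: m^3 / s
L/s reduces to the same SI base units, so it is a valid unit for volumetric flow rate.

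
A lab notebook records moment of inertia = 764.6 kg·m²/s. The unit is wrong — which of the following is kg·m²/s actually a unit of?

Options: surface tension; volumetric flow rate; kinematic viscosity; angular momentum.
angular momentum

moment of inertia should have units dimensionally equivalent to kg * m^2 (e.g. kg·m²).
The given unit 'kg·m²/s' reduces to kg * m^2 / s. Of the listed options, that is the dimensionality of angular momentum.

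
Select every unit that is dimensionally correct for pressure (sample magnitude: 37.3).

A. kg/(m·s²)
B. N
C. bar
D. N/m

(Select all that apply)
A, C

pressure has SI base units: kg / (m * s^2)

Checking each option against kg / (m * s^2):
  A. kg/(m·s²): ✓ matches
  B. N: ✗ does not match
  C. bar: ✓ matches
  D. N/m: ✗ does not match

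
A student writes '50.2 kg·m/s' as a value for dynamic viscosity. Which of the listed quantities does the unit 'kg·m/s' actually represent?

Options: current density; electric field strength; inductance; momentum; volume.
momentum

dynamic viscosity should have units dimensionally equivalent to kg / (m * s) (e.g. Pa·s).
The given unit 'kg·m/s' reduces to kg * m / s. Of the listed options, that is the dimensionality of momentum.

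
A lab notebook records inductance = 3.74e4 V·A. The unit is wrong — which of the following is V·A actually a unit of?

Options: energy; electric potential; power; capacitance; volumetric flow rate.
power

inductance should have units dimensionally equivalent to kg * m^2 / (A^2 * s^2) (e.g. H).
The given unit 'V·A' reduces to kg * m^2 / s^3. Of the listed options, that is the dimensionality of power.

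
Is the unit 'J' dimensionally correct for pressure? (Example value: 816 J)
No

pressure has SI base units: kg / (m * s^2)
J does NOT reduce to kg / (m * s^2); a valid unit for pressure would be e.g. Pa.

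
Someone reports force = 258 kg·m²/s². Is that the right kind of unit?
No

force has SI base units: kg * m / s^2
kg·m²/s² does NOT reduce to kg * m / s^2; a valid unit for force would be e.g. N.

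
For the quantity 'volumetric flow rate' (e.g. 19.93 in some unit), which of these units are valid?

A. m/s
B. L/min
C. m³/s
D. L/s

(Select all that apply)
B, C, D

volumetric flow rate has SI base units: m^3 / s

Checking each option against m^3 / s:
  A. m/s: ✗ does not match
  B. L/min: ✓ matches
  C. m³/s: ✓ matches
  D. L/s: ✓ matches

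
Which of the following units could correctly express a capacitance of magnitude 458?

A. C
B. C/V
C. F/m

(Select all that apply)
B

capacitance has SI base units: A^2 * s^4 / (kg * m^2)

Checking each option against A^2 * s^4 / (kg * m^2):
  A. C: ✗ does not match
  B. C/V: ✓ matches
  C. F/m: ✗ does not match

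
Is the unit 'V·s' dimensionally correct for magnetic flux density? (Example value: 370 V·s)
No

magnetic flux density has SI base units: kg / (A * s^2)
V·s does NOT reduce to kg / (A * s^2); a valid unit for magnetic flux density would be e.g. T.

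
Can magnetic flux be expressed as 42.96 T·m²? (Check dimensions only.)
Yes

magnetic flux has SI base units: kg * m^2 / (A * s^2)
T·m² reduces to the same SI base units, so it is a valid unit for magnetic flux.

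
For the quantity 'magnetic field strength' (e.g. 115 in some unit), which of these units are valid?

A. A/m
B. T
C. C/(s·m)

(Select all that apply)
A, C

magnetic field strength has SI base units: A / m

Checking each option against A / m:
  A. A/m: ✓ matches
  B. T: ✗ does not match
  C. C/(s·m): ✓ matches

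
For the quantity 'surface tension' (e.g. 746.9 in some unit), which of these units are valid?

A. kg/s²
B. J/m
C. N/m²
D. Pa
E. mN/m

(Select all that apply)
A, E

surface tension has SI base units: kg / s^2

Checking each option against kg / s^2:
  A. kg/s²: ✓ matches
  B. J/m: ✗ does not match
  C. N/m²: ✗ does not match
  D. Pa: ✗ does not match
  E. mN/m: ✓ matches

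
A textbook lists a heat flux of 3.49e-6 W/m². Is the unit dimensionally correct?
Yes

heat flux has SI base units: kg / s^3
W/m² reduces to the same SI base units, so it is a valid unit for heat flux.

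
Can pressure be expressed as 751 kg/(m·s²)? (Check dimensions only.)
Yes

pressure has SI base units: kg / (m * s^2)
kg/(m·s²) reduces to the same SI base units, so it is a valid unit for pressure.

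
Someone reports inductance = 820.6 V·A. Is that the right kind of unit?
No

inductance has SI base units: kg * m^2 / (A^2 * s^2)
V·A does NOT reduce to kg * m^2 / (A^2 * s^2); a valid unit for inductance would be e.g. H.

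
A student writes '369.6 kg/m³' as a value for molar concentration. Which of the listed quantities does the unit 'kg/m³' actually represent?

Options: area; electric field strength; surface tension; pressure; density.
density

molar concentration should have units dimensionally equivalent to mol / m^3 (e.g. mol/m³).
The given unit 'kg/m³' reduces to kg / m^3. Of the listed options, that is the dimensionality of density.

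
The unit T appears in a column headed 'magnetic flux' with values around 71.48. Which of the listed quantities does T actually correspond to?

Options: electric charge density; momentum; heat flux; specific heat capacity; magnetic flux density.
magnetic flux density

magnetic flux should have units dimensionally equivalent to kg * m^2 / (A * s^2) (e.g. Wb).
The given unit 'T' reduces to kg / (A * s^2). Of the listed options, that is the dimensionality of magnetic flux density.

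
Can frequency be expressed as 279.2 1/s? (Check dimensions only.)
Yes

frequency has SI base units: 1 / s
1/s reduces to the same SI base units, so it is a valid unit for frequency.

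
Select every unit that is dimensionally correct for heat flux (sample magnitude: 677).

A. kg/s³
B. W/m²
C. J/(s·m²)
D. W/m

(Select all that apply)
A, B, C

heat flux has SI base units: kg / s^3

Checking each option against kg / s^3:
  A. kg/s³: ✓ matches
  B. W/m²: ✓ matches
  C. J/(s·m²): ✓ matches
  D. W/m: ✗ does not match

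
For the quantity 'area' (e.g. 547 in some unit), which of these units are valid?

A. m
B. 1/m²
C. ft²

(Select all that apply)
C

area has SI base units: m^2

Checking each option against m^2:
  A. m: ✗ does not match
  B. 1/m²: ✗ does not match
  C. ft²: ✓ matches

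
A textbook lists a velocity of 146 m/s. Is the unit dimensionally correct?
Yes

velocity has SI base units: m / s
m/s reduces to the same SI base units, so it is a valid unit for velocity.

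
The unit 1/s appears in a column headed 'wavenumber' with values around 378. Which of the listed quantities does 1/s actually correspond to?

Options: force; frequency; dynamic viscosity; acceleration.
frequency

wavenumber should have units dimensionally equivalent to 1 / m (e.g. 1/m).
The given unit '1/s' reduces to 1 / s. Of the listed options, that is the dimensionality of frequency.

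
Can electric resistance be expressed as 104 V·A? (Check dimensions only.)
No

electric resistance has SI base units: kg * m^2 / (A^2 * s^3)
V·A does NOT reduce to kg * m^2 / (A^2 * s^3); a valid unit for electric resistance would be e.g. Ω.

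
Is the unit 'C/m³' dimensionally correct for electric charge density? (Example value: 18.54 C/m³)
Yes

electric charge density has SI base units: A * s / m^3
C/m³ reduces to the same SI base units, so it is a valid unit for electric charge density.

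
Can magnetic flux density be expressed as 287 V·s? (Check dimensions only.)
No

magnetic flux density has SI base units: kg / (A * s^2)
V·s does NOT reduce to kg / (A * s^2); a valid unit for magnetic flux density would be e.g. T.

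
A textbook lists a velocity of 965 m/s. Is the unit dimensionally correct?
Yes

velocity has SI base units: m / s
m/s reduces to the same SI base units, so it is a valid unit for velocity.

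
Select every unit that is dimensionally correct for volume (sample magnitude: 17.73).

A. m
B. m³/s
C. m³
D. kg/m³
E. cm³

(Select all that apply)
C, E

volume has SI base units: m^3

Checking each option against m^3:
  A. m: ✗ does not match
  B. m³/s: ✗ does not match
  C. m³: ✓ matches
  D. kg/m³: ✗ does not match
  E. cm³: ✓ matches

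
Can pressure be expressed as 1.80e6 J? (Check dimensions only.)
No

pressure has SI base units: kg / (m * s^2)
J does NOT reduce to kg / (m * s^2); a valid unit for pressure would be e.g. Pa.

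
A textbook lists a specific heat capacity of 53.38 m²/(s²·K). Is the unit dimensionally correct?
Yes

specific heat capacity has SI base units: m^2 / (s^2 * K)
m²/(s²·K) reduces to the same SI base units, so it is a valid unit for specific heat capacity.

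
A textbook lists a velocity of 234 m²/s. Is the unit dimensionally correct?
No

velocity has SI base units: m / s
m²/s does NOT reduce to m / s; a valid unit for velocity would be e.g. m/s.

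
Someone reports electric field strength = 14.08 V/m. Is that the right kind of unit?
Yes

electric field strength has SI base units: kg * m / (A * s^3)
V/m reduces to the same SI base units, so it is a valid unit for electric field strength.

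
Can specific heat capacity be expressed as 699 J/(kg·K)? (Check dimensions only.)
Yes

specific heat capacity has SI base units: m^2 / (s^2 * K)
J/(kg·K) reduces to the same SI base units, so it is a valid unit for specific heat capacity.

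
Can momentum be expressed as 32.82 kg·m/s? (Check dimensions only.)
Yes

momentum has SI base units: kg * m / s
kg·m/s reduces to the same SI base units, so it is a valid unit for momentum.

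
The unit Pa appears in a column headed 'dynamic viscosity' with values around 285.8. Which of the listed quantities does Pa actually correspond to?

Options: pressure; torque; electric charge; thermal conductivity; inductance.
pressure

dynamic viscosity should have units dimensionally equivalent to kg / (m * s) (e.g. Pa·s).
The given unit 'Pa' reduces to kg / (m * s^2). Of the listed options, that is the dimensionality of pressure.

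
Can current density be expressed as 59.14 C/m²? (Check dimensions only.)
No

current density has SI base units: A / m^2
C/m² does NOT reduce to A / m^2; a valid unit for current density would be e.g. A/m².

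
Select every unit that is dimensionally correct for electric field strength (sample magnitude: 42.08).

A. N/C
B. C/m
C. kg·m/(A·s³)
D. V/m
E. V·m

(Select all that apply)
A, C, D

electric field strength has SI base units: kg * m / (A * s^3)

Checking each option against kg * m / (A * s^3):
  A. N/C: ✓ matches
  B. C/m: ✗ does not match
  C. kg·m/(A·s³): ✓ matches
  D. V/m: ✓ matches
  E. V·m: ✗ does not match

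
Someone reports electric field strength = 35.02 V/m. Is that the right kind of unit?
Yes

electric field strength has SI base units: kg * m / (A * s^3)
V/m reduces to the same SI base units, so it is a valid unit for electric field strength.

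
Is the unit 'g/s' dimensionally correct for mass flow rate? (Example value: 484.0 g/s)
Yes

mass flow rate has SI base units: kg / s
g/s reduces to the same SI base units, so it is a valid unit for mass flow rate.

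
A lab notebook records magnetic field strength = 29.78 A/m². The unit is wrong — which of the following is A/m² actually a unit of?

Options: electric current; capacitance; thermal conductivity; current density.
current density

magnetic field strength should have units dimensionally equivalent to A / m (e.g. A/m).
The given unit 'A/m²' reduces to A / m^2. Of the listed options, that is the dimensionality of current density.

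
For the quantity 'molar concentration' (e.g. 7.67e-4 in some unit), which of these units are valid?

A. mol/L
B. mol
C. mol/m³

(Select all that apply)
A, C

molar concentration has SI base units: mol / m^3

Checking each option against mol / m^3:
  A. mol/L: ✓ matches
  B. mol: ✗ does not match
  C. mol/m³: ✓ matches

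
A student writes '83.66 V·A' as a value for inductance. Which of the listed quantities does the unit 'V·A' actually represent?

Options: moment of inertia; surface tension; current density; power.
power

inductance should have units dimensionally equivalent to kg * m^2 / (A^2 * s^2) (e.g. H).
The given unit 'V·A' reduces to kg * m^2 / s^3. Of the listed options, that is the dimensionality of power.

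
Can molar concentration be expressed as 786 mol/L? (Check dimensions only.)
Yes

molar concentration has SI base units: mol / m^3
mol/L reduces to the same SI base units, so it is a valid unit for molar concentration.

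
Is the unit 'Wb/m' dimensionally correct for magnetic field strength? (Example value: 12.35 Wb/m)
No

magnetic field strength has SI base units: A / m
Wb/m does NOT reduce to A / m; a valid unit for magnetic field strength would be e.g. A/m.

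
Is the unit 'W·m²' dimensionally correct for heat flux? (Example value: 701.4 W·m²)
No

heat flux has SI base units: kg / s^3
W·m² does NOT reduce to kg / s^3; a valid unit for heat flux would be e.g. W/m².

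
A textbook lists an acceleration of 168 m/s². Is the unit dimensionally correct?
Yes

acceleration has SI base units: m / s^2
m/s² reduces to the same SI base units, so it is a valid unit for acceleration.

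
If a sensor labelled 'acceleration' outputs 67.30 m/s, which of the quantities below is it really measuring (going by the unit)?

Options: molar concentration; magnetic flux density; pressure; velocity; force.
velocity

acceleration should have units dimensionally equivalent to m / s^2 (e.g. m/s²).
The given unit 'm/s' reduces to m / s. Of the listed options, that is the dimensionality of velocity.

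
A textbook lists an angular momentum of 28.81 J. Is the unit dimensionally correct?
No

angular momentum has SI base units: kg * m^2 / s
J does NOT reduce to kg * m^2 / s; a valid unit for angular momentum would be e.g. kg·m²/s.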